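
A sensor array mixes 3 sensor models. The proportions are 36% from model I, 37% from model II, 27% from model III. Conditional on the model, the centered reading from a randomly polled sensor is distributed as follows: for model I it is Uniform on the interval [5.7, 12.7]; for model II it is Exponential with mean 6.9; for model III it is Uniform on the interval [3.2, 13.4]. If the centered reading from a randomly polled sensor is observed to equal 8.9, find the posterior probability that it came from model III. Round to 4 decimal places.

Likelihoods f(8.9 | ·): I: 0.142857; II: 0.0399001; III: 0.0980392.
Posterior ∝ prior × likelihood. Numerator for III: 0.27·0.0980392 = 0.0264706.
Normalizing constant: 0.36·0.142857 + 0.37·0.0399001 + 0.27·0.0980392 = 0.0926622.
P(III | observation) = 0.0264706 / 0.0926622 = 0.285668.

0.2857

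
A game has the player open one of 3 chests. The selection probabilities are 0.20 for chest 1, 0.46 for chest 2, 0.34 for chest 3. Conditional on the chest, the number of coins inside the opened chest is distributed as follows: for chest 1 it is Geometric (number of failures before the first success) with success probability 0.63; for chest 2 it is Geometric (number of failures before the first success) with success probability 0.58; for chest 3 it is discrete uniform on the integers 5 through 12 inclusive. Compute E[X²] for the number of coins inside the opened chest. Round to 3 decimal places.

For each component E[X²] = Var + (mean)², giving 1: 1.27715; 2: 1.77289; 3: 77.5.
Overall E[X²] = 0.2·1.27715 + 0.46·1.77289 + 0.34·77.5 = 27.421.

27.421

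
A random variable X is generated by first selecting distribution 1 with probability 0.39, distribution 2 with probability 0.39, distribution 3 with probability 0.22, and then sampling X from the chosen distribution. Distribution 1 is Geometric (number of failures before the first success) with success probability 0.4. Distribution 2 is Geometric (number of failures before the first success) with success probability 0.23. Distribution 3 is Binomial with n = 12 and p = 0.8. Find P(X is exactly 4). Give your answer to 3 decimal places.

Conditional on each component, P(X = 4): 1: 0.05184; 2: 0.080852; 3: 0.000519045.
By total probability, P(X = 4) = 0.39·0.05184 + 0.39·0.080852 + 0.22·0.000519045 = 0.0518641.

0.052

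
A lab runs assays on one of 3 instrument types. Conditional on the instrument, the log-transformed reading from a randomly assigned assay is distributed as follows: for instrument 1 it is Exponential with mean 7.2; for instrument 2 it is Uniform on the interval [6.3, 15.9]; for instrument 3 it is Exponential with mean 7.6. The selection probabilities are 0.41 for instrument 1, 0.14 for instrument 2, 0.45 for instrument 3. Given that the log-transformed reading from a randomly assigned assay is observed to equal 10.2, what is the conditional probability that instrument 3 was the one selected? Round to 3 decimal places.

0.353

Likelihoods f(10.2 | ·): 1: 0.0336835; 2: 0.104167; 3: 0.0343809.
Posterior ∝ prior × likelihood. Numerator for 3: 0.45·0.0343809 = 0.0154714.
Normalizing constant: 0.41·0.0336835 + 0.14·0.104167 + 0.45·0.0343809 = 0.043865.
P(3 | observation) = 0.0154714 / 0.043865 = 0.352705.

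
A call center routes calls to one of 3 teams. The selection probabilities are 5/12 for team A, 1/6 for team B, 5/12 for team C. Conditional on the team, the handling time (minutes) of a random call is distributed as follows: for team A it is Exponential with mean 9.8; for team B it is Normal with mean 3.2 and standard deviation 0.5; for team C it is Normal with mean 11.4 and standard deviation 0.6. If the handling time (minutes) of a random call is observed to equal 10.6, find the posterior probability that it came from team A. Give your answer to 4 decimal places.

Likelihoods f(10.6 | ·): A: 0.0345961; B: 2.17775e-48; C: 0.27335.
Posterior ∝ prior × likelihood. Numerator for A: 0.416667·0.0345961 = 0.014415.
Normalizing constant: 0.416667·0.0345961 + 0.166667·2.17775e-48 + 0.416667·0.27335 = 0.128311.
P(A | observation) = 0.014415 / 0.128311 = 0.112345.

0.1123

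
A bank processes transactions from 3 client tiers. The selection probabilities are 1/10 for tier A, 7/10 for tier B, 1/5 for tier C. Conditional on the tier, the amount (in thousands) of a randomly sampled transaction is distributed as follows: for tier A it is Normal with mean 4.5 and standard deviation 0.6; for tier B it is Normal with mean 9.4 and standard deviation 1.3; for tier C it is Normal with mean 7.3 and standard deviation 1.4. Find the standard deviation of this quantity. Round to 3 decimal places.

2.016

Per component, A: μ=4.5, E[X²]=20.61; B: μ=9.4, E[X²]=90.05; C: μ=7.3, E[X²]=55.25.
E[X] = 0.1·4.5 + 0.7·9.4 + 0.2·7.3 = 8.49.
E[X²] = 0.1·20.61 + 0.7·90.05 + 0.2·55.25 = 76.146.
Var(X) = E[X²] − (E[X])² = 76.146 − 72.0801 = 4.0659.
SD(X) = √4.0659 = 2.01641.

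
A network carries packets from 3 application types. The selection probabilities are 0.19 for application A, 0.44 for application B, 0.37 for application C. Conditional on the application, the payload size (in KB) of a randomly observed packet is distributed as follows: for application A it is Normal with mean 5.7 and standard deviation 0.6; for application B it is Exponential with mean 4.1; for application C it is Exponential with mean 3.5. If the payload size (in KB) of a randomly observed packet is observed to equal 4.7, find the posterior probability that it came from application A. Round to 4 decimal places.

0.3380

Likelihoods f(4.7 | ·): A: 0.165795; B: 0.0775115; C: 0.0745996.
Posterior ∝ prior × likelihood. Numerator for A: 0.19·0.165795 = 0.0315011.
Normalizing constant: 0.19·0.165795 + 0.44·0.0775115 + 0.37·0.0745996 = 0.093208.
P(A | observation) = 0.0315011 / 0.093208 = 0.337965.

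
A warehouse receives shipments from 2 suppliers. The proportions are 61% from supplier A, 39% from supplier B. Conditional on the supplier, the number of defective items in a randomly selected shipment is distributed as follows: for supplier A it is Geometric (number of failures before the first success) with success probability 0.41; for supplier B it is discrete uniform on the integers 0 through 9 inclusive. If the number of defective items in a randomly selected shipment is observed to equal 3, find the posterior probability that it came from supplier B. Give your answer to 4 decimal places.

Likelihoods P(X=3 | ·): A: 0.0842054; B: 0.1.
Posterior ∝ prior × likelihood. Numerator for B: 0.39·0.1 = 0.039.
Normalizing constant: 0.61·0.0842054 + 0.39·0.1 = 0.0903653.
P(B | observation) = 0.039 / 0.0903653 = 0.431582.

0.4316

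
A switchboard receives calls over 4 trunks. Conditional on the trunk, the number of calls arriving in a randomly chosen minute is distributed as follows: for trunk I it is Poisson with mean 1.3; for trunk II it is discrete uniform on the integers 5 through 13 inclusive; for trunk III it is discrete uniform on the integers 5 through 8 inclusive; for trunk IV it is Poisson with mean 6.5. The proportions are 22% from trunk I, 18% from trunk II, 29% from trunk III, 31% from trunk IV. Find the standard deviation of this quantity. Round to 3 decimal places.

Per component, I: μ=1.3, E[X²]=2.99; II: μ=9, E[X²]=87.6667; III: μ=6.5, E[X²]=43.5; IV: μ=6.5, E[X²]=48.75.
E[X] = 0.22·1.3 + 0.18·9 + 0.29·6.5 + 0.31·6.5 = 5.806.
E[X²] = 0.22·2.99 + 0.18·87.6667 + 0.29·43.5 + 0.31·48.75 = 44.1653.
Var(X) = E[X²] − (E[X])² = 44.1653 − 33.7096 = 10.4557.
SD(X) = √10.4557 = 3.23352.

3.234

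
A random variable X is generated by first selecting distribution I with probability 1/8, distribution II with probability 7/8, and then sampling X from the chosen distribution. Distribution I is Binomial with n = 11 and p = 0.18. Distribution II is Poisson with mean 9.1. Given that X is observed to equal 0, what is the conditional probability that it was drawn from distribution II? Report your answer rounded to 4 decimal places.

0.0069

Likelihoods P(X=0 | ·): I: 0.112707; II: 0.000111666.
Posterior ∝ prior × likelihood. Numerator for II: 0.875·0.000111666 = 9.77076e-05.
Normalizing constant: 0.125·0.112707 + 0.875·0.000111666 = 0.0141861.
P(II | observation) = 9.77076e-05 / 0.0141861 = 0.00688754.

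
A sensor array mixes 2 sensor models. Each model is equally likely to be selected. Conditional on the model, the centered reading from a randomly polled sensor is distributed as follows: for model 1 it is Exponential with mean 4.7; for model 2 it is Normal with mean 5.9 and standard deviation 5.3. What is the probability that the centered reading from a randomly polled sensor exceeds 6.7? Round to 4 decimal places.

0.3402

Conditional on each model, P(X > 6.7): 1: 0.240381; 2: 0.44001.
By total probability, P(X > 6.7) = 0.5·0.240381 + 0.5·0.44001 = 0.340195.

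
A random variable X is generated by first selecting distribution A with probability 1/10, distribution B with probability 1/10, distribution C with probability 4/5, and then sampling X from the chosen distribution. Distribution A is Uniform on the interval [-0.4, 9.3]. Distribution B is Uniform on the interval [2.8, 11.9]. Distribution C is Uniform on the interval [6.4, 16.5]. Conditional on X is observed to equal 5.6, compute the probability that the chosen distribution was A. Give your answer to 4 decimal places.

Likelihoods f(5.6 | ·): A: 0.103093; B: 0.10989; C: 0.
Posterior ∝ prior × likelihood. Numerator for A: 0.1·0.103093 = 0.0103093.
Normalizing constant: 0.1·0.103093 + 0.1·0.10989 + 0.8·0 = 0.0212983.
P(A | observation) = 0.0103093 / 0.0212983 = 0.484043.

0.4840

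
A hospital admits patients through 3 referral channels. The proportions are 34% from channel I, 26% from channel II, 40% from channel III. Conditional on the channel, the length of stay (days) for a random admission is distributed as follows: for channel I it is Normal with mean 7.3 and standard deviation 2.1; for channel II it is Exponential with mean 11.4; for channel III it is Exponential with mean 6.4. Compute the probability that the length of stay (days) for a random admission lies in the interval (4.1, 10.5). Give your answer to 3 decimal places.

Conditional on each channel, P(4.1 < X < 10.5): I: 0.872444; II: 0.299821; III: 0.333104.
By total probability, P(4.1 < X < 10.5) = 0.34·0.872444 + 0.26·0.299821 + 0.4·0.333104 = 0.507826.

0.508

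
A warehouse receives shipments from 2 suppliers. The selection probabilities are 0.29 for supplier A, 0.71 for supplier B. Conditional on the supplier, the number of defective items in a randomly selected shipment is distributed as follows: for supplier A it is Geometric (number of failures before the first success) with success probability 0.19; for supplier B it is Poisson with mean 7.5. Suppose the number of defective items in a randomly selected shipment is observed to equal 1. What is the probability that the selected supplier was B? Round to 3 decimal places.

0.062

Likelihoods P(X=1 | ·): A: 0.1539; B: 0.00414813.
Posterior ∝ prior × likelihood. Numerator for B: 0.71·0.00414813 = 0.00294517.
Normalizing constant: 0.29·0.1539 + 0.71·0.00414813 = 0.0475762.
P(B | observation) = 0.00294517 / 0.0475762 = 0.0619044.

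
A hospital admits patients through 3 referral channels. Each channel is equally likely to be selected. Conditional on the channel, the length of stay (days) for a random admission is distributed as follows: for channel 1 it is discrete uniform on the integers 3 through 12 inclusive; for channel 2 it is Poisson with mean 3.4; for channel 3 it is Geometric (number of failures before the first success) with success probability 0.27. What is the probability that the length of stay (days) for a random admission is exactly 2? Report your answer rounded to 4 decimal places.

0.1123

Conditional on each channel, P(X = 2): 1: 0; 2: 0.192898; 3: 0.143883.
By total probability, P(X = 2) = 0.333333·0 + 0.333333·0.192898 + 0.333333·0.143883 = 0.11226.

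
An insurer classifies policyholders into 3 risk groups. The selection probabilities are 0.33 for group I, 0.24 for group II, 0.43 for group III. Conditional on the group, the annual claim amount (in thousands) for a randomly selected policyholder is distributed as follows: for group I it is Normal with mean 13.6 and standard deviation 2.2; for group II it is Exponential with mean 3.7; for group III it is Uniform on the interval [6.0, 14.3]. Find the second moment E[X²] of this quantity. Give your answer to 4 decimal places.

115.9734

For each component E[X²] = Var + (mean)², giving I: 189.8; II: 27.38; III: 108.763.
Overall E[X²] = 0.33·189.8 + 0.24·27.38 + 0.43·108.763 = 115.973.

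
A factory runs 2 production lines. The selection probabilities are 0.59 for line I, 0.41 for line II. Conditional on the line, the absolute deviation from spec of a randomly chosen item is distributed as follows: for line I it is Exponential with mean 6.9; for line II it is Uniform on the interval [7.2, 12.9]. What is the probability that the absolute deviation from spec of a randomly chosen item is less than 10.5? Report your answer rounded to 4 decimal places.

Conditional on each line, P(X < 10.5): I: 0.781668; II: 0.578947.
By total probability, P(X < 10.5) = 0.59·0.781668 + 0.41·0.578947 = 0.698553.

0.6986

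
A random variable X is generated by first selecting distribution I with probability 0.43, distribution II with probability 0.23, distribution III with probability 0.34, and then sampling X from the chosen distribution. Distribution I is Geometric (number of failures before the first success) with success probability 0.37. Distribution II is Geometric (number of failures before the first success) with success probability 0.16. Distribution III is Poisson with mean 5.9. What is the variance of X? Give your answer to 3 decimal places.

Per component, I: μ=1.7027, E[X²]=7.5011; II: μ=5.25, E[X²]=60.375; III: μ=5.9, E[X²]=40.71.
E[X] = 0.43·1.7027 + 0.23·5.25 + 0.34·5.9 = 3.94566.
E[X²] = 0.43·7.5011 + 0.23·60.375 + 0.34·40.71 = 30.9531.
Var(X) = E[X²] − (E[X])² = 30.9531 − 15.5682 = 15.3849.

15.385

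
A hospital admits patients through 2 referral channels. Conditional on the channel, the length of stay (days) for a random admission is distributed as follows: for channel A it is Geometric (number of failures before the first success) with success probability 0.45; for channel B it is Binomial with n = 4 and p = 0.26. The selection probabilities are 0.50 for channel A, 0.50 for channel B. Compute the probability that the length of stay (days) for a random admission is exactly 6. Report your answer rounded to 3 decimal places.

0.006

Conditional on each channel, P(X = 6): A: 0.0124563; B: 0.
By total probability, P(X = 6) = 0.5·0.0124563 + 0.5·0 = 0.00622814.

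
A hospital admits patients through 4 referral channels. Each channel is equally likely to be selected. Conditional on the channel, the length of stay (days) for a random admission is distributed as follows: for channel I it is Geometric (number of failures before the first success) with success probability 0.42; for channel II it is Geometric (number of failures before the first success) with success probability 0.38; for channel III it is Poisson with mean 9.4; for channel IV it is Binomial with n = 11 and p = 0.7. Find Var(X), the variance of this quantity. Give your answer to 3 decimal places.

17.596

Per component, I: μ=1.38095, E[X²]=5.19501; II: μ=1.63158, E[X²]=6.95568; III: μ=9.4, E[X²]=97.76; IV: μ=7.7, E[X²]=61.6.
E[X] = 0.25·1.38095 + 0.25·1.63158 + 0.25·9.4 + 0.25·7.7 = 5.02813.
E[X²] = 0.25·5.19501 + 0.25·6.95568 + 0.25·97.76 + 0.25·61.6 = 42.8777.
Var(X) = E[X²] − (E[X])² = 42.8777 − 25.2821 = 17.5956.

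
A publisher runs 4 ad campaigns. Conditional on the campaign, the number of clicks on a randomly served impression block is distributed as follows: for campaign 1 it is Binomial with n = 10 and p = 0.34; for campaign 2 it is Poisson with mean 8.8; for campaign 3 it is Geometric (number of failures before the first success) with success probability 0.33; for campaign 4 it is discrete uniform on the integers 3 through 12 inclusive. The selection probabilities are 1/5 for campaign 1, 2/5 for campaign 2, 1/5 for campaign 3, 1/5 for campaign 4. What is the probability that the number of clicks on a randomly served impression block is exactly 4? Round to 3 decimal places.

0.095

Conditional on each campaign, P(X = 4): 1: 0.231952; 2: 0.0376641; 3: 0.0664987; 4: 0.1.
By total probability, P(X = 4) = 0.2·0.231952 + 0.4·0.0376641 + 0.2·0.0664987 + 0.2·0.1 = 0.0947558.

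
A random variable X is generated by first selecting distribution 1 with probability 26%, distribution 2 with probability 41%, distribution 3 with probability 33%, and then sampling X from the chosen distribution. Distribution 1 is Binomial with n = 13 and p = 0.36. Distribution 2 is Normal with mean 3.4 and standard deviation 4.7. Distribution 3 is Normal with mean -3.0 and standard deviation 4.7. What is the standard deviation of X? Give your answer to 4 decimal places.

5.2823

Per component, 1: μ=4.68, E[X²]=24.8976; 2: μ=3.4, E[X²]=33.65; 3: μ=-3, E[X²]=31.09.
E[X] = 0.26·4.68 + 0.41·3.4 + 0.33·-3 = 1.6208.
E[X²] = 0.26·24.8976 + 0.41·33.65 + 0.33·31.09 = 30.5296.
Var(X) = E[X²] − (E[X])² = 30.5296 − 2.62699 = 27.9026.
SD(X) = √27.9026 = 5.28229.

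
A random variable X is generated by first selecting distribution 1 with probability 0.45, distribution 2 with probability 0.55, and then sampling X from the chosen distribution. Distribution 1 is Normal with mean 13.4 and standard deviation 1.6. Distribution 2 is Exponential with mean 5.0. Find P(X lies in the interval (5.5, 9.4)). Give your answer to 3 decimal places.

0.102

Conditional on each component, P(5.5 < X < 9.4): 1: 0.00620927; 2: 0.180281.
By total probability, P(5.5 < X < 9.4) = 0.45·0.00620927 + 0.55·0.180281 = 0.101949.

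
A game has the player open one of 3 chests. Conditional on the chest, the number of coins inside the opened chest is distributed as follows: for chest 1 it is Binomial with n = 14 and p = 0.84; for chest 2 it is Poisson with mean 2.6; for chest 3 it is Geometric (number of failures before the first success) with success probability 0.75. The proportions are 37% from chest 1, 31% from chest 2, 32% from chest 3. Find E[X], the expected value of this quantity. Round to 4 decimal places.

Component means — 1: 11.76; 2: 2.6; 3: 0.333333.
E[X] = 0.37·11.76 + 0.31·2.6 + 0.32·0.333333 = 5.26387.

5.2639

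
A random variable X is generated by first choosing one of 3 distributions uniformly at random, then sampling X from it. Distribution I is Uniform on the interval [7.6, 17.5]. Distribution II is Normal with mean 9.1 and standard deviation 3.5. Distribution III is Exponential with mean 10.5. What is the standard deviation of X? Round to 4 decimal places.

Per component, I: μ=12.55, E[X²]=165.67; II: μ=9.1, E[X²]=95.06; III: μ=10.5, E[X²]=220.5.
E[X] = 0.333333·12.55 + 0.333333·9.1 + 0.333333·10.5 = 10.7167.
E[X²] = 0.333333·165.67 + 0.333333·95.06 + 0.333333·220.5 = 160.41.
Var(X) = E[X²] − (E[X])² = 160.41 − 114.847 = 45.5631.
SD(X) = √45.5631 = 6.75004.

6.7500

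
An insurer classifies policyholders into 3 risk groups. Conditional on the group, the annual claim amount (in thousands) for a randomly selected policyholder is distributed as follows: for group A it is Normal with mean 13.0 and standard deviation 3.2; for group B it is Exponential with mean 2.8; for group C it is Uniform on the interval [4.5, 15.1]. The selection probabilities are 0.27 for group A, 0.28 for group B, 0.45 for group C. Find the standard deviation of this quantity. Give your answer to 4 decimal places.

Per component, A: μ=13, E[X²]=179.24; B: μ=2.8, E[X²]=15.68; C: μ=9.8, E[X²]=105.403.
E[X] = 0.27·13 + 0.28·2.8 + 0.45·9.8 = 8.704.
E[X²] = 0.27·179.24 + 0.28·15.68 + 0.45·105.403 = 100.217.
Var(X) = E[X²] − (E[X])² = 100.217 − 75.7596 = 24.4571.
SD(X) = √24.4571 = 4.94541.

4.9454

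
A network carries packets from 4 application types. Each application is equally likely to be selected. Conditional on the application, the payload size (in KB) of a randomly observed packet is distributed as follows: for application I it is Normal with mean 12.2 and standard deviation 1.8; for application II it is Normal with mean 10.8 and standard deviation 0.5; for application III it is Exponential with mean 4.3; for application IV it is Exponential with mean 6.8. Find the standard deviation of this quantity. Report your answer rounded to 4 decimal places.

5.1896

Per component, I: μ=12.2, E[X²]=152.08; II: μ=10.8, E[X²]=116.89; III: μ=4.3, E[X²]=36.98; IV: μ=6.8, E[X²]=92.48.
E[X] = 0.25·12.2 + 0.25·10.8 + 0.25·4.3 + 0.25·6.8 = 8.525.
E[X²] = 0.25·152.08 + 0.25·116.89 + 0.25·36.98 + 0.25·92.48 = 99.6075.
Var(X) = E[X²] − (E[X])² = 99.6075 − 72.6756 = 26.9319.
SD(X) = √26.9319 = 5.18959.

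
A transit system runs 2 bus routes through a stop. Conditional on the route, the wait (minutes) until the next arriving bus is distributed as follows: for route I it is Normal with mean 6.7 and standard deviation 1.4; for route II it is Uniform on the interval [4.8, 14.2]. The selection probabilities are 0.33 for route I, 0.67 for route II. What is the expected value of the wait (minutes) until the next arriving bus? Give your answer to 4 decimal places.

Component means — I: 6.7; II: 9.5.
E[X] = 0.33·6.7 + 0.67·9.5 = 8.576.

8.5760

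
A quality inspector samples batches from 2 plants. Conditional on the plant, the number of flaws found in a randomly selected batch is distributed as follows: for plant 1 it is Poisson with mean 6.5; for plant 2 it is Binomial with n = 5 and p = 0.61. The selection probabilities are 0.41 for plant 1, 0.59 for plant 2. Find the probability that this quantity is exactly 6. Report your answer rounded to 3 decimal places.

Conditional on each plant, P(X = 6): 1: 0.157483; 2: 0.
By total probability, P(X = 6) = 0.41·0.157483 + 0.59·0 = 0.064568.

0.065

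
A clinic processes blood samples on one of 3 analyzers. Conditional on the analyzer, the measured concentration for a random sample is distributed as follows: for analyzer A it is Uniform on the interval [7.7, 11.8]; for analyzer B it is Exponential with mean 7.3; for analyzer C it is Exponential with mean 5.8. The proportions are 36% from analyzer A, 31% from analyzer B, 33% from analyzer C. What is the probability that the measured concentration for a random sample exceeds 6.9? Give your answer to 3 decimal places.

Conditional on each analyzer, P(X > 6.9): A: 1; B: 0.3886; C: 0.304326.
By total probability, P(X > 6.9) = 0.36·1 + 0.31·0.3886 + 0.33·0.304326 = 0.580894.

0.581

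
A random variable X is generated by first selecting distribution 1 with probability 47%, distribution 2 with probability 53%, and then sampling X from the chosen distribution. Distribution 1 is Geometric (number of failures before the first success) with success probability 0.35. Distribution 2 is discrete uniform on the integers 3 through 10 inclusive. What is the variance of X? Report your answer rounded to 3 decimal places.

Per component, 1: μ=1.85714, E[X²]=8.7551; 2: μ=6.5, E[X²]=47.5.
E[X] = 0.47·1.85714 + 0.53·6.5 = 4.31786.
E[X²] = 0.47·8.7551 + 0.53·47.5 = 29.2899.
Var(X) = E[X²] − (E[X])² = 29.2899 − 18.6439 = 10.646.

10.646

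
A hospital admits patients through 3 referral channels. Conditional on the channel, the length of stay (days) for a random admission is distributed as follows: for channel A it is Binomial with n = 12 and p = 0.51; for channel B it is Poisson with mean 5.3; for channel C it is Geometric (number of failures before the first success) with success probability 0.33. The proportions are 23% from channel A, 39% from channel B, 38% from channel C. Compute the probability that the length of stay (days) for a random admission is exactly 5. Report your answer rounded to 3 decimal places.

0.127

Conditional on each channel, P(X = 5): A: 0.185331; B: 0.173955; C: 0.0445541.
By total probability, P(X = 5) = 0.23·0.185331 + 0.39·0.173955 + 0.38·0.0445541 = 0.127399.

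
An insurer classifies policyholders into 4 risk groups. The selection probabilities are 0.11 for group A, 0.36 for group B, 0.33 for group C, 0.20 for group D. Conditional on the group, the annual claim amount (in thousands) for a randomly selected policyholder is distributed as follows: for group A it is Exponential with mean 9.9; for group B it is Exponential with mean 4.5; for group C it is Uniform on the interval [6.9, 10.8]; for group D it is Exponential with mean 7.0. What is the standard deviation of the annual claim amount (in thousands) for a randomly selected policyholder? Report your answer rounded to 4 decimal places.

Per component, A: μ=9.9, E[X²]=196.02; B: μ=4.5, E[X²]=40.5; C: μ=8.85, E[X²]=79.59; D: μ=7, E[X²]=98.
E[X] = 0.11·9.9 + 0.36·4.5 + 0.33·8.85 + 0.2·7 = 7.0295.
E[X²] = 0.11·196.02 + 0.36·40.5 + 0.33·79.59 + 0.2·98 = 82.0069.
Var(X) = E[X²] − (E[X])² = 82.0069 − 49.4139 = 32.593.
SD(X) = √32.593 = 5.70903.

5.7090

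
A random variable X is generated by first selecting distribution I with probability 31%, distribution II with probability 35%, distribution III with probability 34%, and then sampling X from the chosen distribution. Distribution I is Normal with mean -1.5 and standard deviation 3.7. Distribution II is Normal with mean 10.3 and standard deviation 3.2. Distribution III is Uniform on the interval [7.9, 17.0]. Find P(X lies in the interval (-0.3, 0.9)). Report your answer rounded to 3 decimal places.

Conditional on each component, P(-0.3 < X < 0.9): I: 0.114564; II: 0.00119202; III: 0.
By total probability, P(-0.3 < X < 0.9) = 0.31·0.114564 + 0.35·0.00119202 + 0.34·0 = 0.0359319.

0.036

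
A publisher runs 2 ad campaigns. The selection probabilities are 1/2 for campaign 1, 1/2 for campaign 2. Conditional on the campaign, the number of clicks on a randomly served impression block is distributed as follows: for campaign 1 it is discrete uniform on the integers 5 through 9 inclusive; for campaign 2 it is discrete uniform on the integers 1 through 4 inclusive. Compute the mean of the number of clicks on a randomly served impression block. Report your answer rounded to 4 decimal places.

Component means — 1: 7; 2: 2.5.
E[X] = 0.5·7 + 0.5·2.5 = 4.75.

4.7500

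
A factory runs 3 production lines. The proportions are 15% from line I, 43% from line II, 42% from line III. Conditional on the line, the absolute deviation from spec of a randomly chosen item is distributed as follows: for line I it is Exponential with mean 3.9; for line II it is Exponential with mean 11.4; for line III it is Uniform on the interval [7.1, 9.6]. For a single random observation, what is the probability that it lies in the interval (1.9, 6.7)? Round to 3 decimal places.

Conditional on each line, P(1.9 < X < 6.7): I: 0.434923; II: 0.290889; III: 0.
By total probability, P(1.9 < X < 6.7) = 0.15·0.434923 + 0.43·0.290889 + 0.42·0 = 0.190321.

0.190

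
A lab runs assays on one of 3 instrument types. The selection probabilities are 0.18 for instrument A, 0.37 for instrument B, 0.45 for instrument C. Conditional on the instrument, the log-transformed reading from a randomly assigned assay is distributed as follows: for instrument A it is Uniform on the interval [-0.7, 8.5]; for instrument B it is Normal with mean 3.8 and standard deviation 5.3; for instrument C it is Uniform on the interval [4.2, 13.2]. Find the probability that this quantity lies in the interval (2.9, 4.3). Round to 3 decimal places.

Conditional on each instrument, P(2.9 < X < 4.3): A: 0.152174; B: 0.105001; C: 0.0111111.
By total probability, P(2.9 < X < 4.3) = 0.18·0.152174 + 0.37·0.105001 + 0.45·0.0111111 = 0.0712417.

0.071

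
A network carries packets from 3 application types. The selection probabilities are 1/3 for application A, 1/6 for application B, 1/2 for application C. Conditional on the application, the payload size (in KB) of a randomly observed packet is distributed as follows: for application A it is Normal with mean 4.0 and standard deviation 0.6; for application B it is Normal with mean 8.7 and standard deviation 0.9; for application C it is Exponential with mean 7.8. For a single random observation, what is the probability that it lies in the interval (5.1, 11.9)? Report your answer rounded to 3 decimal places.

Conditional on each application, P(5.1 < X < 11.9): A: 0.0333765; B: 0.99978; C: 0.30256.
By total probability, P(5.1 < X < 11.9) = 0.333333·0.0333765 + 0.166667·0.99978 + 0.5·0.30256 = 0.329036.

0.329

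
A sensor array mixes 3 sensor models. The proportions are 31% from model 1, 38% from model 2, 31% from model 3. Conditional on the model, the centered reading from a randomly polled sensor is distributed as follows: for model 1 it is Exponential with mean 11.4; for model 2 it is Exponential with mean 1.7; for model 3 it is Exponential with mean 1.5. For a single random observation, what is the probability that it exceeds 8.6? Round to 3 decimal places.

0.149

Conditional on each model, P(X > 8.6): 1: 0.470299; 2: 0.00635303; 3: 0.00323627.
By total probability, P(X > 8.6) = 0.31·0.470299 + 0.38·0.00635303 + 0.31·0.00323627 = 0.14921.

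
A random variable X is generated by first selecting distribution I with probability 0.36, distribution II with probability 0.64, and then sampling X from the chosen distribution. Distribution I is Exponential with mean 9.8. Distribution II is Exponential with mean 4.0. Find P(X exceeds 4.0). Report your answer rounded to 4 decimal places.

0.4748

Conditional on each component, P(X > 4.0): I: 0.66487; II: 0.367879.
By total probability, P(X > 4.0) = 0.36·0.66487 + 0.64·0.367879 = 0.474796.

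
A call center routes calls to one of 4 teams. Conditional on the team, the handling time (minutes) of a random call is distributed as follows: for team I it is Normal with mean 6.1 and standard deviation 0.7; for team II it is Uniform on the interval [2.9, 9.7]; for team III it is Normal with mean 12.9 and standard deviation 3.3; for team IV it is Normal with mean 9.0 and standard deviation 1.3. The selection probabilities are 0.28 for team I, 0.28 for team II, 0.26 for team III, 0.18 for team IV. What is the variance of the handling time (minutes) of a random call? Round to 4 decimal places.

Per component, I: μ=6.1, E[X²]=37.7; II: μ=6.3, E[X²]=43.5433; III: μ=12.9, E[X²]=177.3; IV: μ=9, E[X²]=82.69.
E[X] = 0.28·6.1 + 0.28·6.3 + 0.26·12.9 + 0.18·9 = 8.446.
E[X²] = 0.28·37.7 + 0.28·43.5433 + 0.26·177.3 + 0.18·82.69 = 83.7303.
Var(X) = E[X²] − (E[X])² = 83.7303 − 71.3349 = 12.3954.

12.3954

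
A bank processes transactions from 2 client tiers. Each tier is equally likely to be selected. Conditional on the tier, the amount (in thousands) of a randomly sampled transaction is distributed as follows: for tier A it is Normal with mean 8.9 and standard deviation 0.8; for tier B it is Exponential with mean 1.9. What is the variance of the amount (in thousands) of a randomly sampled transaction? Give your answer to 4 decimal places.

14.3750

Per component, A: μ=8.9, E[X²]=79.85; B: μ=1.9, E[X²]=7.22.
E[X] = 0.5·8.9 + 0.5·1.9 = 5.4.
E[X²] = 0.5·79.85 + 0.5·7.22 = 43.535.
Var(X) = E[X²] − (E[X])² = 43.535 − 29.16 = 14.375.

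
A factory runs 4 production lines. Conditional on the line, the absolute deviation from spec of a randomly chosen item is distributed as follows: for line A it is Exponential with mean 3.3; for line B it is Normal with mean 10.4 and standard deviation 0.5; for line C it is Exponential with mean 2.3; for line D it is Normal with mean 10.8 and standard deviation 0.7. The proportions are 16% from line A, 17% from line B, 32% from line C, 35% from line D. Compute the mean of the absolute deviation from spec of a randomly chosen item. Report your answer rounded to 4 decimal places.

Component means — A: 3.3; B: 10.4; C: 2.3; D: 10.8.
E[X] = 0.16·3.3 + 0.17·10.4 + 0.32·2.3 + 0.35·10.8 = 6.812.

6.8120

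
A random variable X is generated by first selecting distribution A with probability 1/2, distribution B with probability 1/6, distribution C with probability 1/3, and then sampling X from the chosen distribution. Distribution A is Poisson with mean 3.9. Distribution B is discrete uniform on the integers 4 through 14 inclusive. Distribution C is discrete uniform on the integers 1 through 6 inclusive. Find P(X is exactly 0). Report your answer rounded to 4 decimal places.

Conditional on each component, P(X = 0): A: 0.0202419; B: 0; C: 0.
By total probability, P(X = 0) = 0.5·0.0202419 + 0.166667·0 + 0.333333·0 = 0.010121.

0.0101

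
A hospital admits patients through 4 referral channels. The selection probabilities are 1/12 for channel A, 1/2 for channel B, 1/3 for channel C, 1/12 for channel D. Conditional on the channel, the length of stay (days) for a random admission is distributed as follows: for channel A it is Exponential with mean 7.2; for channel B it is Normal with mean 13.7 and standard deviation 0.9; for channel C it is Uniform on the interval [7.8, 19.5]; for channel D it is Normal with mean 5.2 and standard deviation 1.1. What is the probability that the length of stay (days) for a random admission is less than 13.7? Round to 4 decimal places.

0.5723

Conditional on each channel, P(X < 13.7): A: 0.850846; B: 0.5; C: 0.504274; D: 1.
By total probability, P(X < 13.7) = 0.0833333·0.850846 + 0.5·0.5 + 0.333333·0.504274 + 0.0833333·1 = 0.572328.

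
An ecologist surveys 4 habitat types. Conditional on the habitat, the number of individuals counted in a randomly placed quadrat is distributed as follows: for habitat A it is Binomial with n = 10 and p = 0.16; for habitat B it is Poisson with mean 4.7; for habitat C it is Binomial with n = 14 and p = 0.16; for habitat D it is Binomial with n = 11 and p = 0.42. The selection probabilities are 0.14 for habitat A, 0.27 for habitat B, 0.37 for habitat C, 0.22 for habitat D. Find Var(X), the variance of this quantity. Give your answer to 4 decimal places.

4.4743

Per component, A: μ=1.6, E[X²]=3.904; B: μ=4.7, E[X²]=26.79; C: μ=2.24, E[X²]=6.8992; D: μ=4.62, E[X²]=24.024.
E[X] = 0.14·1.6 + 0.27·4.7 + 0.37·2.24 + 0.22·4.62 = 3.3382.
E[X²] = 0.14·3.904 + 0.27·26.79 + 0.37·6.8992 + 0.22·24.024 = 15.6178.
Var(X) = E[X²] − (E[X])² = 15.6178 − 11.1436 = 4.47426.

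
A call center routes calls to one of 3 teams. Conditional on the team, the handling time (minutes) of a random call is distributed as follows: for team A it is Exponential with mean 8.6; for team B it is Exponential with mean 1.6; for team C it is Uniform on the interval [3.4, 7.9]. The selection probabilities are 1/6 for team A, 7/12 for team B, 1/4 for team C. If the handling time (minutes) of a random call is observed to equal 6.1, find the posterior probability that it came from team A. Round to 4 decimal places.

0.1304

Likelihoods f(6.1 | ·): A: 0.0572078; B: 0.013808; C: 0.222222.
Posterior ∝ prior × likelihood. Numerator for A: 0.166667·0.0572078 = 0.00953464.
Normalizing constant: 0.166667·0.0572078 + 0.583333·0.013808 + 0.25·0.222222 = 0.0731449.
P(A | observation) = 0.00953464 / 0.0731449 = 0.130353.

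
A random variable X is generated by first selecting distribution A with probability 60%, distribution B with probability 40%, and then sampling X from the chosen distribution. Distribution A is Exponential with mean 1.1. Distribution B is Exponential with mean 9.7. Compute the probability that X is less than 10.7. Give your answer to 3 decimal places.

0.867

Conditional on each component, P(X < 10.7): A: 0.99994; B: 0.668157.
By total probability, P(X < 10.7) = 0.6·0.99994 + 0.4·0.668157 = 0.867227.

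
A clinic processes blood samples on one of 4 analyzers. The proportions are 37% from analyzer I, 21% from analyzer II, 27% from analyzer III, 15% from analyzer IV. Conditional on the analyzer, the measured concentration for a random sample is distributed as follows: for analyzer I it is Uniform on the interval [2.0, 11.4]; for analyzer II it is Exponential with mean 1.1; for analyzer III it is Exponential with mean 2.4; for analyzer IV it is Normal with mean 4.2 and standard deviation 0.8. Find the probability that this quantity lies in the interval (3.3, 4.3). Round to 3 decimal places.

Conditional on each analyzer, P(3.3 < X < 4.3): I: 0.106383; II: 0.0297283; III: 0.0861575; IV: 0.419444.
By total probability, P(3.3 < X < 4.3) = 0.37·0.106383 + 0.21·0.0297283 + 0.27·0.0861575 + 0.15·0.419444 = 0.131784.

0.132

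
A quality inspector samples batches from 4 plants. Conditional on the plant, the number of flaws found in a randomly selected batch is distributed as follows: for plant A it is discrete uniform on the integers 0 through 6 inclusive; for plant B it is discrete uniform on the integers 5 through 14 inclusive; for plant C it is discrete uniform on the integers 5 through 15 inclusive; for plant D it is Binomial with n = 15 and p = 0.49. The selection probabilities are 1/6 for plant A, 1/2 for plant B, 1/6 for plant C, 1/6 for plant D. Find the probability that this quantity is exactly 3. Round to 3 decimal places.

Conditional on each plant, P(X = 3): A: 0.142857; B: 0; C: 0; D: 0.0165746.
By total probability, P(X = 3) = 0.166667·0.142857 + 0.5·0 + 0.166667·0 + 0.166667·0.0165746 = 0.0265719.

0.027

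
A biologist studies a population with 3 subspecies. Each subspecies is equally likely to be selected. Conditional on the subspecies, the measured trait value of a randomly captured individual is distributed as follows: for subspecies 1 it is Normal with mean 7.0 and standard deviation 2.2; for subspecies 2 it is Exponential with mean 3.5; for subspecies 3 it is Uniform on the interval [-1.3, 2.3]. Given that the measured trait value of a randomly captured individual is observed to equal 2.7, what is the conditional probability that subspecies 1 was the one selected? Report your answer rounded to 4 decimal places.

Likelihoods f(2.7 | ·): 1: 0.0268492; 2: 0.132101; 3: 0.
Posterior ∝ prior × likelihood. Numerator for 1: 0.333333·0.0268492 = 0.00894973.
Normalizing constant: 0.333333·0.0268492 + 0.333333·0.132101 + 0.333333·0 = 0.0529833.
P(1 | observation) = 0.00894973 / 0.0529833 = 0.168916.

0.1689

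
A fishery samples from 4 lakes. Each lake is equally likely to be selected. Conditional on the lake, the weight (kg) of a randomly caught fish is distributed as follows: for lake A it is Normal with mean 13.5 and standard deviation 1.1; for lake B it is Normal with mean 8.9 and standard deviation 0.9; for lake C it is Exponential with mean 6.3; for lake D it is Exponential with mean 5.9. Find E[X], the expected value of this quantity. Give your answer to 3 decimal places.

8.650

Component means — A: 13.5; B: 8.9; C: 6.3; D: 5.9.
E[X] = 0.25·13.5 + 0.25·8.9 + 0.25·6.3 + 0.25·5.9 = 8.65.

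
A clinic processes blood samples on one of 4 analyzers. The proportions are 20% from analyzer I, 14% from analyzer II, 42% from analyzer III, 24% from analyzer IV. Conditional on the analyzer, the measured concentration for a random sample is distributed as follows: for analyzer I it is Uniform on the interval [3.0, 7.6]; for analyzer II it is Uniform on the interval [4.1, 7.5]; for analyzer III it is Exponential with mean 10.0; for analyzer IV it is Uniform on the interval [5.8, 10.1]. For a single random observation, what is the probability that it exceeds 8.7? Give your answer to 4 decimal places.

Conditional on each analyzer, P(X > 8.7): I: 0; II: 0; III: 0.418952; IV: 0.325581.
By total probability, P(X > 8.7) = 0.2·0 + 0.14·0 + 0.42·0.418952 + 0.24·0.325581 = 0.254099.

0.2541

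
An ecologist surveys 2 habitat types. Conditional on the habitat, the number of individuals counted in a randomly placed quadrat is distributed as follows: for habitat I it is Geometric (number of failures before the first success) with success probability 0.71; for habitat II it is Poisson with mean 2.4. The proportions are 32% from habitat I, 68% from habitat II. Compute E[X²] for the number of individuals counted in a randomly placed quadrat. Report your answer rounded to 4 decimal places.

5.7863

For each component E[X²] = Var + (mean)², giving I: 0.742115; II: 8.16.
Overall E[X²] = 0.32·0.742115 + 0.68·8.16 = 5.78628.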